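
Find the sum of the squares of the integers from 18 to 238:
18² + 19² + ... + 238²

Use ∑_{k=1}^{n} k² = n(n+1)(2n+1)/6, then subtract the first 17 terms.
∑_{k=1}^{238} k² = 238×239×477/6 = 4522119
∑_{k=1}^{17} k² = 17×18×35/6 = 1785
∑_{k=18}^{238} k² = 4522119 - 1785 = 4520334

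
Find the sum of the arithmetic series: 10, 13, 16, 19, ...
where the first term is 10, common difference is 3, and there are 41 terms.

Sₙ = n/2 × (first + last)
Last term = a + (n-1)d = 10 + (41-1)×3 = 130
S_41 = 41/2 × (10 + 130)
S_41 = 41/2 × 140 = 2870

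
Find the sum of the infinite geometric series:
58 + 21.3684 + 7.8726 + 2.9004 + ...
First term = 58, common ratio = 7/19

For |r| < 1, S = a / (1 - r)
S = 58 / (1 - (7/19))
S = 58 / (12/19)
S = 551/6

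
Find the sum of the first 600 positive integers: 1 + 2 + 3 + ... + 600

Formula: ∑k = n(n+1)/2
= 600×601/2
= 360600/2
= 180300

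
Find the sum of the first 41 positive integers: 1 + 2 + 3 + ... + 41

Formula: ∑k = n(n+1)/2
= 41×42/2
= 1722/2
= 861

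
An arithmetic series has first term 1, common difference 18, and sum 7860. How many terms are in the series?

Using S = n/2 × [2a + (n-1)d]
7860 = n/2 × [2(1) + (n-1)(18)]
7860 = n/2 × [2 + 18n - 18]
15720 = n × [-16 + 18n]
18n² + (-16)n - 15720 = 0
Discriminant: Δ = (-16)² - 4(18)(-15720) = 256 + 1131840 = 1132096
√Δ = 1064
n = [-(-16) + √Δ] / (2·18) = (16 + 1064) / 36 = 1080 / 36 = 30
(The negative root is discarded since n must be a positive integer.)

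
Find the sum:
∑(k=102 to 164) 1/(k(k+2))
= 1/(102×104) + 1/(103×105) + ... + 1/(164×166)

Partial fractions: 1/(k(k+2)) = (1/2)[1/k - 1/(k+2)]
Telescoping leaves the first two and last two terms:
= (1/2)[1/102 + 1/103 - 1/165 - 1/166]
= 29687/7993315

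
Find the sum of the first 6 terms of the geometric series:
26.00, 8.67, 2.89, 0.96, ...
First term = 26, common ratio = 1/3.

Sₙ = a(1 - rⁿ) / (1 - r)
S_6 = 26(1 - (1/3)^6) / (1 - (1/3))
S_6 = 26(1 - (1/729)) / (2/3)
S_6 = 9464/243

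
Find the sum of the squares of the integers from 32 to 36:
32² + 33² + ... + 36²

Use ∑_{k=1}^{n} k² = n(n+1)(2n+1)/6, then subtract the first 31 terms.
∑_{k=1}^{36} k² = 36×37×73/6 = 16206
∑_{k=1}^{31} k² = 31×32×63/6 = 10416
∑_{k=32}^{36} k² = 16206 - 10416 = 5790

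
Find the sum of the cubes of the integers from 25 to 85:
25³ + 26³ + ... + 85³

Use ∑_{k=1}^{n} k³ = [n(n+1)/2]², then subtract the first 24 terms.
∑_{k=1}^{85} k³ = [85×86/2]² = 3655² = 13359025
∑_{k=1}^{24} k³ = [24×25/2]² = 300² = 90000
∑_{k=25}^{85} k³ = 13359025 - 90000 = 13269025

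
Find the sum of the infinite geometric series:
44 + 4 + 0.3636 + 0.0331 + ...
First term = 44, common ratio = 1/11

For |r| < 1, S = a / (1 - r)
S = 44 / (1 - (1/11))
S = 44 / (10/11)
S = 242/5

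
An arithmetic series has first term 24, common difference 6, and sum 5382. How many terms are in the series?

Using S = n/2 × [2a + (n-1)d]
5382 = n/2 × [2(24) + (n-1)(6)]
5382 = n/2 × [48 + 6n - 6]
10764 = n × [42 + 6n]
6n² + (42)n - 10764 = 0
Discriminant: Δ = (42)² - 4(6)(-10764) = 1764 + 258336 = 260100
√Δ = 510
n = [-(42) + √Δ] / (2·6) = (-42 + 510) / 12 = 468 / 12 = 39
(The negative root is discarded since n must be a positive integer.)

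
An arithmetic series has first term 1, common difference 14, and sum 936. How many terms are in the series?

Using S = n/2 × [2a + (n-1)d]
936 = n/2 × [2(1) + (n-1)(14)]
936 = n/2 × [2 + 14n - 14]
1872 = n × [-12 + 14n]
14n² + (-12)n - 1872 = 0
Discriminant: Δ = (-12)² - 4(14)(-1872) = 144 + 104832 = 104976
√Δ = 324
n = [-(-12) + √Δ] / (2·14) = (12 + 324) / 28 = 336 / 28 = 12
(The negative root is discarded since n must be a positive integer.)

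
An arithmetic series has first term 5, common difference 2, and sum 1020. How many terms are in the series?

Using S = n/2 × [2a + (n-1)d]
1020 = n/2 × [2(5) + (n-1)(2)]
1020 = n/2 × [10 + 2n - 2]
2040 = n × [8 + 2n]
2n² + (8)n - 2040 = 0
Discriminant: Δ = (8)² - 4(2)(-2040) = 64 + 16320 = 16384
√Δ = 128
n = [-(8) + √Δ] / (2·2) = (-8 + 128) / 4 = 120 / 4 = 30
(The negative root is discarded since n must be a positive integer.)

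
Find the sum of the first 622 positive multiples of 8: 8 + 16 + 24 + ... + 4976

Factor out 8: = 8(1 + 2 + ... + 622) = 8 × n(n+1)/2
= 8 × 622×623/2
= 8 × 193753
= 1550024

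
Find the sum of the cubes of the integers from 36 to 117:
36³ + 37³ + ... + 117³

Use ∑_{k=1}^{n} k³ = [n(n+1)/2]², then subtract the first 35 terms.
∑_{k=1}^{117} k³ = [117×118/2]² = 6903² = 47651409
∑_{k=1}^{35} k³ = [35×36/2]² = 630² = 396900
∑_{k=36}^{117} k³ = 47651409 - 396900 = 47254509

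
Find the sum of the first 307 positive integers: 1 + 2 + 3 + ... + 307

Formula: ∑k = n(n+1)/2
= 307×308/2
= 94556/2
= 47278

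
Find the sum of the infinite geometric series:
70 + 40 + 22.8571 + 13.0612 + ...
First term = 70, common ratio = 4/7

For |r| < 1, S = a / (1 - r)
S = 70 / (1 - (4/7))
S = 70 / (3/7)
S = 490/3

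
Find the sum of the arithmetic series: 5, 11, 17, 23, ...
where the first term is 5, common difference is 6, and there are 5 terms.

Sₙ = n/2 × (first + last)
Last term = a + (n-1)d = 5 + (5-1)×6 = 29
S_5 = 5/2 × (5 + 29)
S_5 = 5/2 × 34 = 85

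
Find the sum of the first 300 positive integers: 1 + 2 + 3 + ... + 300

Formula: ∑k = n(n+1)/2
= 300×301/2
= 90300/2
= 45150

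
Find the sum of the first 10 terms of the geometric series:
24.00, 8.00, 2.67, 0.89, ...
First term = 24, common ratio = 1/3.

Sₙ = a(1 - rⁿ) / (1 - r)
S_10 = 24(1 - (1/3)^10) / (1 - (1/3))
S_10 = 24(1 - (1/59049)) / (2/3)
S_10 = 236192/6561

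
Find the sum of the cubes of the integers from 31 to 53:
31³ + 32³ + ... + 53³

Use ∑_{k=1}^{n} k³ = [n(n+1)/2]², then subtract the first 30 terms.
∑_{k=1}^{53} k³ = [53×54/2]² = 1431² = 2047761
∑_{k=1}^{30} k³ = [30×31/2]² = 465² = 216225
∑_{k=31}^{53} k³ = 2047761 - 216225 = 1831536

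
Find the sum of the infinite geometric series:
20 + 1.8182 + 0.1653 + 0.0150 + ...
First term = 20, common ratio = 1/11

For |r| < 1, S = a / (1 - r)
S = 20 / (1 - (1/11))
S = 20 / (10/11)
S = 22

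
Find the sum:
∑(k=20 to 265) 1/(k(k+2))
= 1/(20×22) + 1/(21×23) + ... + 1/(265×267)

Partial fractions: 1/(k(k+2)) = (1/2)[1/k - 1/(k+2)]
Telescoping leaves the first two and last two terms:
= (1/2)[1/20 + 1/21 - 1/266 - 1/267]
= 9143/202920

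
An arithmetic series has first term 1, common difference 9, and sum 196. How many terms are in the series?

Using S = n/2 × [2a + (n-1)d]
196 = n/2 × [2(1) + (n-1)(9)]
196 = n/2 × [2 + 9n - 9]
392 = n × [-7 + 9n]
9n² + (-7)n - 392 = 0
Discriminant: Δ = (-7)² - 4(9)(-392) = 49 + 14112 = 14161
√Δ = 119
n = [-(-7) + √Δ] / (2·9) = (7 + 119) / 18 = 126 / 18 = 7
(The negative root is discarded since n must be a positive integer.)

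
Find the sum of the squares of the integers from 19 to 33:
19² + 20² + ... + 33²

Use ∑_{k=1}^{n} k² = n(n+1)(2n+1)/6, then subtract the first 18 terms.
∑_{k=1}^{33} k² = 33×34×67/6 = 12529
∑_{k=1}^{18} k² = 18×19×37/6 = 2109
∑_{k=19}^{33} k² = 12529 - 2109 = 10420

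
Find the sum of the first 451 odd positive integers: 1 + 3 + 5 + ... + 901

Sum of first n odd numbers = n²
= 451²
= 203401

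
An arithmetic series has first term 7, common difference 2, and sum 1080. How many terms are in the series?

Using S = n/2 × [2a + (n-1)d]
1080 = n/2 × [2(7) + (n-1)(2)]
1080 = n/2 × [14 + 2n - 2]
2160 = n × [12 + 2n]
2n² + (12)n - 2160 = 0
Discriminant: Δ = (12)² - 4(2)(-2160) = 144 + 17280 = 17424
√Δ = 132
n = [-(12) + √Δ] / (2·2) = (-12 + 132) / 4 = 120 / 4 = 30
(The negative root is discarded since n must be a positive integer.)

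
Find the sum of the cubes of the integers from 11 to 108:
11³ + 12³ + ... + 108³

Use ∑_{k=1}^{n} k³ = [n(n+1)/2]², then subtract the first 10 terms.
∑_{k=1}^{108} k³ = [108×109/2]² = 5886² = 34644996
∑_{k=1}^{10} k³ = [10×11/2]² = 55² = 3025
∑_{k=11}^{108} k³ = 34644996 - 3025 = 34641971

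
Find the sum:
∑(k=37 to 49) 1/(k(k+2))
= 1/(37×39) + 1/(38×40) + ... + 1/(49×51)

Partial fractions: 1/(k(k+2)) = (1/2)[1/k - 1/(k+2)]
Telescoping leaves the first two and last two terms:
= (1/2)[1/37 + 1/38 - 1/50 - 1/51]
= 12311/1792650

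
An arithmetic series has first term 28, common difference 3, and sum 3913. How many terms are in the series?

Using S = n/2 × [2a + (n-1)d]
3913 = n/2 × [2(28) + (n-1)(3)]
3913 = n/2 × [56 + 3n - 3]
7826 = n × [53 + 3n]
3n² + (53)n - 7826 = 0
Discriminant: Δ = (53)² - 4(3)(-7826) = 2809 + 93912 = 96721
√Δ = 311
n = [-(53) + √Δ] / (2·3) = (-53 + 311) / 6 = 258 / 6 = 43
(The negative root is discarded since n must be a positive integer.)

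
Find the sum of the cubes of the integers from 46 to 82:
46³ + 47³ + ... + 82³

Use ∑_{k=1}^{n} k³ = [n(n+1)/2]², then subtract the first 45 terms.
∑_{k=1}^{82} k³ = [82×83/2]² = 3403² = 11580409
∑_{k=1}^{45} k³ = [45×46/2]² = 1035² = 1071225
∑_{k=46}^{82} k³ = 11580409 - 1071225 = 10509184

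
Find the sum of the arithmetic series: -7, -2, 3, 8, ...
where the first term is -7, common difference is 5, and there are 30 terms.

Sₙ = n/2 × (first + last)
Last term = a + (n-1)d = -7 + (30-1)×5 = 138
S_30 = 30/2 × (-7 + 138)
S_30 = 30/2 × 131 = 1965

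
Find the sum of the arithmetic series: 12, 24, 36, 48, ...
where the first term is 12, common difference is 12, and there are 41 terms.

Sₙ = n/2 × (first + last)
Last term = a + (n-1)d = 12 + (41-1)×12 = 492
S_41 = 41/2 × (12 + 492)
S_41 = 41/2 × 504 = 10332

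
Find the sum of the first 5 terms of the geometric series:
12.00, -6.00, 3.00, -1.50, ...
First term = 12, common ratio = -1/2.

Sₙ = a(1 - rⁿ) / (1 - r)
S_5 = 12(1 - (-1/2)^5) / (1 - (-1/2))
S_5 = 12(1 - (-1/32)) / (3/2)
S_5 = 33/4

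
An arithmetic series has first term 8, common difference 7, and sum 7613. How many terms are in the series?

Using S = n/2 × [2a + (n-1)d]
7613 = n/2 × [2(8) + (n-1)(7)]
7613 = n/2 × [16 + 7n - 7]
15226 = n × [9 + 7n]
7n² + (9)n - 15226 = 0
Discriminant: Δ = (9)² - 4(7)(-15226) = 81 + 426328 = 426409
√Δ = 653
n = [-(9) + √Δ] / (2·7) = (-9 + 653) / 14 = 644 / 14 = 46
(The negative root is discarded since n must be a positive integer.)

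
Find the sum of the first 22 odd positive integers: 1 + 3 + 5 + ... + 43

Sum of first n odd numbers = n²
= 22²
= 484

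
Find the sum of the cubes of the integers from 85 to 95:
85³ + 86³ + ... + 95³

Use ∑_{k=1}^{n} k³ = [n(n+1)/2]², then subtract the first 84 terms.
∑_{k=1}^{95} k³ = [95×96/2]² = 4560² = 20793600
∑_{k=1}^{84} k³ = [84×85/2]² = 3570² = 12744900
∑_{k=85}^{95} k³ = 20793600 - 12744900 = 8048700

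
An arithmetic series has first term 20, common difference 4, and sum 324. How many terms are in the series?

Using S = n/2 × [2a + (n-1)d]
324 = n/2 × [2(20) + (n-1)(4)]
324 = n/2 × [40 + 4n - 4]
648 = n × [36 + 4n]
4n² + (36)n - 648 = 0
Discriminant: Δ = (36)² - 4(4)(-648) = 1296 + 10368 = 11664
√Δ = 108
n = [-(36) + √Δ] / (2·4) = (-36 + 108) / 8 = 72 / 8 = 9
(The negative root is discarded since n must be a positive integer.)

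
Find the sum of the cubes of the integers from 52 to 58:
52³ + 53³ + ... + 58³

Use ∑_{k=1}^{n} k³ = [n(n+1)/2]², then subtract the first 51 terms.
∑_{k=1}^{58} k³ = [58×59/2]² = 1711² = 2927521
∑_{k=1}^{51} k³ = [51×52/2]² = 1326² = 1758276
∑_{k=52}^{58} k³ = 2927521 - 1758276 = 1169245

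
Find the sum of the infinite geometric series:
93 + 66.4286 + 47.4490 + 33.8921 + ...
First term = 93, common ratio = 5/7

For |r| < 1, S = a / (1 - r)
S = 93 / (1 - (5/7))
S = 93 / (2/7)
S = 651/2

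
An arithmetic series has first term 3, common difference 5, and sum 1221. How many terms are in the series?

Using S = n/2 × [2a + (n-1)d]
1221 = n/2 × [2(3) + (n-1)(5)]
1221 = n/2 × [6 + 5n - 5]
2442 = n × [1 + 5n]
5n² + (1)n - 2442 = 0
Discriminant: Δ = (1)² - 4(5)(-2442) = 1 + 48840 = 48841
√Δ = 221
n = [-(1) + √Δ] / (2·5) = (-1 + 221) / 10 = 220 / 10 = 22
(The negative root is discarded since n must be a positive integer.)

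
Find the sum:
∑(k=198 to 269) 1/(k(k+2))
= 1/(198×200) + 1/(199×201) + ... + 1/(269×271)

Partial fractions: 1/(k(k+2)) = (1/2)[1/k - 1/(k+2)]
Telescoping leaves the first two and last two terms:
= (1/2)[1/198 + 1/199 - 1/270 - 1/271]
= 107389/80084565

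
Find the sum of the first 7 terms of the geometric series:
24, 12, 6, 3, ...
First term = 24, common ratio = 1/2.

Sₙ = a(1 - rⁿ) / (1 - r)
S_7 = 24(1 - (1/2)^7) / (1 - (1/2))
S_7 = 24(1 - (1/128)) / (1/2)
S_7 = 381/8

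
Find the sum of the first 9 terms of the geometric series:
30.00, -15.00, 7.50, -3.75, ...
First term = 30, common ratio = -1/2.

Sₙ = a(1 - rⁿ) / (1 - r)
S_9 = 30(1 - (-1/2)^9) / (1 - (-1/2))
S_9 = 30(1 - (-1/512)) / (3/2)
S_9 = 2565/128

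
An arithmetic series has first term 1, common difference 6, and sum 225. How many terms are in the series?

Using S = n/2 × [2a + (n-1)d]
225 = n/2 × [2(1) + (n-1)(6)]
225 = n/2 × [2 + 6n - 6]
450 = n × [-4 + 6n]
6n² + (-4)n - 450 = 0
Discriminant: Δ = (-4)² - 4(6)(-450) = 16 + 10800 = 10816
√Δ = 104
n = [-(-4) + √Δ] / (2·6) = (4 + 104) / 12 = 108 / 12 = 9
(The negative root is discarded since n must be a positive integer.)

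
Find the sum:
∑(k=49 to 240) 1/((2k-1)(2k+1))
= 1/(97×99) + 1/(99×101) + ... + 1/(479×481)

Partial fractions: 1/((2k-1)(2k+1)) = (1/2)[1/(2k-1) - 1/(2k+1)]
The series telescopes:
= (1/2)[1/97 - 1/481]
= 192/46657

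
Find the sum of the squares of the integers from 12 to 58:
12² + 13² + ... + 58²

Use ∑_{k=1}^{n} k² = n(n+1)(2n+1)/6, then subtract the first 11 terms.
∑_{k=1}^{58} k² = 58×59×117/6 = 66729
∑_{k=1}^{11} k² = 11×12×23/6 = 506
∑_{k=12}^{58} k² = 66729 - 506 = 66223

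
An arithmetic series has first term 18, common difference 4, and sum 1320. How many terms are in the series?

Using S = n/2 × [2a + (n-1)d]
1320 = n/2 × [2(18) + (n-1)(4)]
1320 = n/2 × [36 + 4n - 4]
2640 = n × [32 + 4n]
4n² + (32)n - 2640 = 0
Discriminant: Δ = (32)² - 4(4)(-2640) = 1024 + 42240 = 43264
√Δ = 208
n = [-(32) + √Δ] / (2·4) = (-32 + 208) / 8 = 176 / 8 = 22
(The negative root is discarded since n must be a positive integer.)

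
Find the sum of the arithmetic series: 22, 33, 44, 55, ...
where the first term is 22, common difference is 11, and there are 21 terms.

Sₙ = n/2 × (first + last)
Last term = a + (n-1)d = 22 + (21-1)×11 = 242
S_21 = 21/2 × (22 + 242)
S_21 = 21/2 × 264 = 2772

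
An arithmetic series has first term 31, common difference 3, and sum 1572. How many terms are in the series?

Using S = n/2 × [2a + (n-1)d]
1572 = n/2 × [2(31) + (n-1)(3)]
1572 = n/2 × [62 + 3n - 3]
3144 = n × [59 + 3n]
3n² + (59)n - 3144 = 0
Discriminant: Δ = (59)² - 4(3)(-3144) = 3481 + 37728 = 41209
√Δ = 203
n = [-(59) + √Δ] / (2·3) = (-59 + 203) / 6 = 144 / 6 = 24
(The negative root is discarded since n must be a positive integer.)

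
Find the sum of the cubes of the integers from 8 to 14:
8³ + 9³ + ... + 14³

Use ∑_{k=1}^{n} k³ = [n(n+1)/2]², then subtract the first 7 terms.
∑_{k=1}^{14} k³ = [14×15/2]² = 105² = 11025
∑_{k=1}^{7} k³ = [7×8/2]² = 28² = 784
∑_{k=8}^{14} k³ = 11025 - 784 = 10241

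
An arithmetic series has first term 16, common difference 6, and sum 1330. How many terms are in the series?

Using S = n/2 × [2a + (n-1)d]
1330 = n/2 × [2(16) + (n-1)(6)]
1330 = n/2 × [32 + 6n - 6]
2660 = n × [26 + 6n]
6n² + (26)n - 2660 = 0
Discriminant: Δ = (26)² - 4(6)(-2660) = 676 + 63840 = 64516
√Δ = 254
n = [-(26) + √Δ] / (2·6) = (-26 + 254) / 12 = 228 / 12 = 19
(The negative root is discarded since n must be a positive integer.)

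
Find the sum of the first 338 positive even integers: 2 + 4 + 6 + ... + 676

Sum of first n even numbers = n(n+1)
= 338×339
= 114582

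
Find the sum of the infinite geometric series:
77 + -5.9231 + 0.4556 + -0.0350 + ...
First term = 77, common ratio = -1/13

For |r| < 1, S = a / (1 - r)
S = 77 / (1 - (-1/13))
S = 77 / (14/13)
S = 143/2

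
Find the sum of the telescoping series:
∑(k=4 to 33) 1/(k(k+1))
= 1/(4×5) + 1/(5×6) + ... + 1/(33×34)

Partial fractions: 1/(k(k+1)) = 1/k - 1/(k+1)
The series telescopes:
= (1/4 - 1/5) + (1/5 - 1/6) + ... + (1/33 - 1/34)
= 1/4 - 1/34
= 15/68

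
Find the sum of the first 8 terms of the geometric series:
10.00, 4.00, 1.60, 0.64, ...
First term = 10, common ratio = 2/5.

Sₙ = a(1 - rⁿ) / (1 - r)
S_8 = 10(1 - (2/5)^8) / (1 - (2/5))
S_8 = 10(1 - (256/390625)) / (3/5)
S_8 = 260246/15625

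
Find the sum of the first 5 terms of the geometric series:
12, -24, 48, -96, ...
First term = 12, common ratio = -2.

Sₙ = a(1 - rⁿ) / (1 - r)
S_5 = 12(1 - (-2)^5) / (1 - (-2))
S_5 = 12(1 - (-32)) / (3)
S_5 = 132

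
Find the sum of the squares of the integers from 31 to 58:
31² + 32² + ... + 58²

Use ∑_{k=1}^{n} k² = n(n+1)(2n+1)/6, then subtract the first 30 terms.
∑_{k=1}^{58} k² = 58×59×117/6 = 66729
∑_{k=1}^{30} k² = 30×31×61/6 = 9455
∑_{k=31}^{58} k² = 66729 - 9455 = 57274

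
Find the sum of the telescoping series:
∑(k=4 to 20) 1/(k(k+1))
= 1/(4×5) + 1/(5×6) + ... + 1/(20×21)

Partial fractions: 1/(k(k+1)) = 1/k - 1/(k+1)
The series telescopes:
= (1/4 - 1/5) + (1/5 - 1/6) + ... + (1/20 - 1/21)
= 1/4 - 1/21
= 17/84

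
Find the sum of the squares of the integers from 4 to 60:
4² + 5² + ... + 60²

Use ∑_{k=1}^{n} k² = n(n+1)(2n+1)/6, then subtract the first 3 terms.
∑_{k=1}^{60} k² = 60×61×121/6 = 73810
∑_{k=1}^{3} k² = 3×4×7/6 = 14
∑_{k=4}^{60} k² = 73810 - 14 = 73796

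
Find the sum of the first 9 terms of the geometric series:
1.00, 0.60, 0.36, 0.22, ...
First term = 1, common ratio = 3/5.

Sₙ = a(1 - rⁿ) / (1 - r)
S_9 = 1(1 - (3/5)^9) / (1 - (3/5))
S_9 = 1(1 - (19683/1953125)) / (2/5)
S_9 = 966721/390625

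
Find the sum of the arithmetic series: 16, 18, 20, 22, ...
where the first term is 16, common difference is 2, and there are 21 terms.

Sₙ = n/2 × (first + last)
Last term = a + (n-1)d = 16 + (21-1)×2 = 56
S_21 = 21/2 × (16 + 56)
S_21 = 21/2 × 72 = 756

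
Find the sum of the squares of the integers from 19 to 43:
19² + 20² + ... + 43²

Use ∑_{k=1}^{n} k² = n(n+1)(2n+1)/6, then subtract the first 18 terms.
∑_{k=1}^{43} k² = 43×44×87/6 = 27434
∑_{k=1}^{18} k² = 18×19×37/6 = 2109
∑_{k=19}^{43} k² = 27434 - 2109 = 25325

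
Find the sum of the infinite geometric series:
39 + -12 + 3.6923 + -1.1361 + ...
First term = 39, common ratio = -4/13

For |r| < 1, S = a / (1 - r)
S = 39 / (1 - (-4/13))
S = 39 / (17/13)
S = 507/17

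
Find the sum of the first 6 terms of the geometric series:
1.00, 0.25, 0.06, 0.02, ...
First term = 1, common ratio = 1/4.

Sₙ = a(1 - rⁿ) / (1 - r)
S_6 = 1(1 - (1/4)^6) / (1 - (1/4))
S_6 = 1(1 - (1/4096)) / (3/4)
S_6 = 1365/1024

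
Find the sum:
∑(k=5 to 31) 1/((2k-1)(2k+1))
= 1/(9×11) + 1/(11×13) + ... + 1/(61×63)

Partial fractions: 1/((2k-1)(2k+1)) = (1/2)[1/(2k-1) - 1/(2k+1)]
The series telescopes:
= (1/2)[1/9 - 1/63]
= 1/21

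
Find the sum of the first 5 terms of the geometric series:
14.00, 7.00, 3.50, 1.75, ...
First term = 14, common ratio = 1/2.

Sₙ = a(1 - rⁿ) / (1 - r)
S_5 = 14(1 - (1/2)^5) / (1 - (1/2))
S_5 = 14(1 - (1/32)) / (1/2)
S_5 = 217/8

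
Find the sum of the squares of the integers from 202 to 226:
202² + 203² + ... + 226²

Use ∑_{k=1}^{n} k² = n(n+1)(2n+1)/6, then subtract the first 201 terms.
∑_{k=1}^{226} k² = 226×227×453/6 = 3873301
∑_{k=1}^{201} k² = 201×202×403/6 = 2727101
∑_{k=202}^{226} k² = 3873301 - 2727101 = 1146200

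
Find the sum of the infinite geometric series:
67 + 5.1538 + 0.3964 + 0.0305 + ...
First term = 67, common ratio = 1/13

For |r| < 1, S = a / (1 - r)
S = 67 / (1 - (1/13))
S = 67 / (12/13)
S = 871/12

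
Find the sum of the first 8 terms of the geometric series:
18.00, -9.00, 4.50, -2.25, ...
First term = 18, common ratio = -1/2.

Sₙ = a(1 - rⁿ) / (1 - r)
S_8 = 18(1 - (-1/2)^8) / (1 - (-1/2))
S_8 = 18(1 - (1/256)) / (3/2)
S_8 = 765/64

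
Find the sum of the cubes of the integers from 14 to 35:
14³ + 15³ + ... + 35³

Use ∑_{k=1}^{n} k³ = [n(n+1)/2]², then subtract the first 13 terms.
∑_{k=1}^{35} k³ = [35×36/2]² = 630² = 396900
∑_{k=1}^{13} k³ = [13×14/2]² = 91² = 8281
∑_{k=14}^{35} k³ = 396900 - 8281 = 388619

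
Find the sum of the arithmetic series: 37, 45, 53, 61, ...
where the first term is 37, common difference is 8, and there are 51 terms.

Sₙ = n/2 × (first + last)
Last term = a + (n-1)d = 37 + (51-1)×8 = 437
S_51 = 51/2 × (37 + 437)
S_51 = 51/2 × 474 = 12087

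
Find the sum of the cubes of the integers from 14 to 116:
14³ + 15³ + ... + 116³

Use ∑_{k=1}^{n} k³ = [n(n+1)/2]², then subtract the first 13 terms.
∑_{k=1}^{116} k³ = [116×117/2]² = 6786² = 46049796
∑_{k=1}^{13} k³ = [13×14/2]² = 91² = 8281
∑_{k=14}^{116} k³ = 46049796 - 8281 = 46041515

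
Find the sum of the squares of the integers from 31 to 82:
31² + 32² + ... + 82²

Use ∑_{k=1}^{n} k² = n(n+1)(2n+1)/6, then subtract the first 30 terms.
∑_{k=1}^{82} k² = 82×83×165/6 = 187165
∑_{k=1}^{30} k² = 30×31×61/6 = 9455
∑_{k=31}^{82} k² = 187165 - 9455 = 177710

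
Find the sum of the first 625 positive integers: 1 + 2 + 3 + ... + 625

Formula: ∑k = n(n+1)/2
= 625×626/2
= 391250/2
= 195625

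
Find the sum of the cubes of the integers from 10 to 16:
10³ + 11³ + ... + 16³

Use ∑_{k=1}^{n} k³ = [n(n+1)/2]², then subtract the first 9 terms.
∑_{k=1}^{16} k³ = [16×17/2]² = 136² = 18496
∑_{k=1}^{9} k³ = [9×10/2]² = 45² = 2025
∑_{k=10}^{16} k³ = 18496 - 2025 = 16471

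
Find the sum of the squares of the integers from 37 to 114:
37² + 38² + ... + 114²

Use ∑_{k=1}^{n} k² = n(n+1)(2n+1)/6, then subtract the first 36 terms.
∑_{k=1}^{114} k² = 114×115×229/6 = 500365
∑_{k=1}^{36} k² = 36×37×73/6 = 16206
∑_{k=37}^{114} k² = 500365 - 16206 = 484159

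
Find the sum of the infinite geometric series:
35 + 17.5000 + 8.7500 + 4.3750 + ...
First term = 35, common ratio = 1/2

For |r| < 1, S = a / (1 - r)
S = 35 / (1 - (1/2))
S = 35 / (1/2)
S = 70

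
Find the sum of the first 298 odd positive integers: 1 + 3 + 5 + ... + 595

Sum of first n odd numbers = n²
= 298²
= 88804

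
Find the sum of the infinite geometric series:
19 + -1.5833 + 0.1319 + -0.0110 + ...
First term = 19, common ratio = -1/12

For |r| < 1, S = a / (1 - r)
S = 19 / (1 - (-1/12))
S = 19 / (13/12)
S = 228/13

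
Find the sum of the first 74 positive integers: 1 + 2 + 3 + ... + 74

Formula: ∑k = n(n+1)/2
= 74×75/2
= 5550/2
= 2775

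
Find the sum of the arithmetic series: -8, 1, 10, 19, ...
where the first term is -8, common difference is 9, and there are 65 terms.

Sₙ = n/2 × (first + last)
Last term = a + (n-1)d = -8 + (65-1)×9 = 568
S_65 = 65/2 × (-8 + 568)
S_65 = 65/2 × 560 = 18200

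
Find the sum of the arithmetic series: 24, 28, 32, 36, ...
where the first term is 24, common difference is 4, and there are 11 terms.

Sₙ = n/2 × (first + last)
Last term = a + (n-1)d = 24 + (11-1)×4 = 64
S_11 = 11/2 × (24 + 64)
S_11 = 11/2 × 88 = 484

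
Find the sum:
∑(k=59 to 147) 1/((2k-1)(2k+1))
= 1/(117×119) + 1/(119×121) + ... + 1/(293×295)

Partial fractions: 1/((2k-1)(2k+1)) = (1/2)[1/(2k-1) - 1/(2k+1)]
The series telescopes:
= (1/2)[1/117 - 1/295]
= 89/34515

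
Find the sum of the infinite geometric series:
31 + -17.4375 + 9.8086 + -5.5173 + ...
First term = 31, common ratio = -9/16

For |r| < 1, S = a / (1 - r)
S = 31 / (1 - (-9/16))
S = 31 / (25/16)
S = 496/25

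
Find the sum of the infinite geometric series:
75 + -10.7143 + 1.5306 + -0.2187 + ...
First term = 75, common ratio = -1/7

For |r| < 1, S = a / (1 - r)
S = 75 / (1 - (-1/7))
S = 75 / (8/7)
S = 525/8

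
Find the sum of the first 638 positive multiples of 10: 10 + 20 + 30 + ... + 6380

Factor out 10: = 10(1 + 2 + ... + 638) = 10 × n(n+1)/2
= 10 × 638×639/2
= 10 × 203841
= 2038410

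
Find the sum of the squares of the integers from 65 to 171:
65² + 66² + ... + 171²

Use ∑_{k=1}^{n} k² = n(n+1)(2n+1)/6, then subtract the first 64 terms.
∑_{k=1}^{171} k² = 171×172×343/6 = 1681386
∑_{k=1}^{64} k² = 64×65×129/6 = 89440
∑_{k=65}^{171} k² = 1681386 - 89440 = 1591946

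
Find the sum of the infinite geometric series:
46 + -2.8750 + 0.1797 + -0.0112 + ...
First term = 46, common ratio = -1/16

For |r| < 1, S = a / (1 - r)
S = 46 / (1 - (-1/16))
S = 46 / (17/16)
S = 736/17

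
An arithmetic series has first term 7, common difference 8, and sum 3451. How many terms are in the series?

Using S = n/2 × [2a + (n-1)d]
3451 = n/2 × [2(7) + (n-1)(8)]
3451 = n/2 × [14 + 8n - 8]
6902 = n × [6 + 8n]
8n² + (6)n - 6902 = 0
Discriminant: Δ = (6)² - 4(8)(-6902) = 36 + 220864 = 220900
√Δ = 470
n = [-(6) + √Δ] / (2·8) = (-6 + 470) / 16 = 464 / 16 = 29
(The negative root is discarded since n must be a positive integer.)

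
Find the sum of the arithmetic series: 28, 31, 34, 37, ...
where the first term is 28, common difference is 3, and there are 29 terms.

Sₙ = n/2 × (first + last)
Last term = a + (n-1)d = 28 + (29-1)×3 = 112
S_29 = 29/2 × (28 + 112)
S_29 = 29/2 × 140 = 2030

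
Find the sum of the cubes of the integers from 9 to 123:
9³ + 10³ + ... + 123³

Use ∑_{k=1}^{n} k³ = [n(n+1)/2]², then subtract the first 8 terms.
∑_{k=1}^{123} k³ = [123×124/2]² = 7626² = 58155876
∑_{k=1}^{8} k³ = [8×9/2]² = 36² = 1296
∑_{k=9}^{123} k³ = 58155876 - 1296 = 58154580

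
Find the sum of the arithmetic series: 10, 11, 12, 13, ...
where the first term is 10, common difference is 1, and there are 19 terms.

Sₙ = n/2 × (first + last)
Last term = a + (n-1)d = 10 + (19-1)×1 = 28
S_19 = 19/2 × (10 + 28)
S_19 = 19/2 × 38 = 361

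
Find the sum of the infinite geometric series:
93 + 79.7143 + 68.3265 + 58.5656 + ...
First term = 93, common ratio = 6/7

For |r| < 1, S = a / (1 - r)
S = 93 / (1 - (6/7))
S = 93 / (1/7)
S = 651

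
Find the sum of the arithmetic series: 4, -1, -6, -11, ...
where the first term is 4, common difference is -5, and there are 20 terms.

Sₙ = n/2 × (first + last)
Last term = a + (n-1)d = 4 + (20-1)×(-5) = -91
S_20 = 20/2 × (4 + (-91))
S_20 = 20/2 × (-87) = -870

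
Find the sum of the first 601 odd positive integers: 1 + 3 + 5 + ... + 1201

Sum of first n odd numbers = n²
= 601²
= 361201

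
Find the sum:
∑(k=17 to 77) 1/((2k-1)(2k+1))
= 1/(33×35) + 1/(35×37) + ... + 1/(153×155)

Partial fractions: 1/((2k-1)(2k+1)) = (1/2)[1/(2k-1) - 1/(2k+1)]
The series telescopes:
= (1/2)[1/33 - 1/155]
= 61/5115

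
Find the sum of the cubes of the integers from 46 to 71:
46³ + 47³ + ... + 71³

Use ∑_{k=1}^{n} k³ = [n(n+1)/2]², then subtract the first 45 terms.
∑_{k=1}^{71} k³ = [71×72/2]² = 2556² = 6533136
∑_{k=1}^{45} k³ = [45×46/2]² = 1035² = 1071225
∑_{k=46}^{71} k³ = 6533136 - 1071225 = 5461911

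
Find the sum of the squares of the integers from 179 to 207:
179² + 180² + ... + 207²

Use ∑_{k=1}^{n} k² = n(n+1)(2n+1)/6, then subtract the first 178 terms.
∑_{k=1}^{207} k² = 207×208×415/6 = 2978040
∑_{k=1}^{178} k² = 178×179×357/6 = 1895789
∑_{k=179}^{207} k² = 2978040 - 1895789 = 1082251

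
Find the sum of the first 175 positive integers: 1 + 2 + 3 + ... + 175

Formula: ∑k = n(n+1)/2
= 175×176/2
= 30800/2
= 15400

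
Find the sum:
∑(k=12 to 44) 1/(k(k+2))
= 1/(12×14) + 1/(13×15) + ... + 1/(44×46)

Partial fractions: 1/(k(k+2)) = (1/2)[1/k - 1/(k+2)]
Telescoping leaves the first two and last two terms:
= (1/2)[1/12 + 1/13 - 1/45 - 1/46]
= 6259/107640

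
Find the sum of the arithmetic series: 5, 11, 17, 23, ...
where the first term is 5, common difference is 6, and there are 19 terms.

Sₙ = n/2 × (first + last)
Last term = a + (n-1)d = 5 + (19-1)×6 = 113
S_19 = 19/2 × (5 + 113)
S_19 = 19/2 × 118 = 1121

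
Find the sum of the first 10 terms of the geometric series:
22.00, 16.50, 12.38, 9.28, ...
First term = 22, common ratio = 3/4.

Sₙ = a(1 - rⁿ) / (1 - r)
S_10 = 22(1 - (3/4)^10) / (1 - (3/4))
S_10 = 22(1 - (59049/1048576)) / (1/4)
S_10 = 10884797/131072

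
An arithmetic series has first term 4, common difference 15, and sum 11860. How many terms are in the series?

Using S = n/2 × [2a + (n-1)d]
11860 = n/2 × [2(4) + (n-1)(15)]
11860 = n/2 × [8 + 15n - 15]
23720 = n × [-7 + 15n]
15n² + (-7)n - 23720 = 0
Discriminant: Δ = (-7)² - 4(15)(-23720) = 49 + 1423200 = 1423249
√Δ = 1193
n = [-(-7) + √Δ] / (2·15) = (7 + 1193) / 30 = 1200 / 30 = 40
(The negative root is discarded since n must be a positive integer.)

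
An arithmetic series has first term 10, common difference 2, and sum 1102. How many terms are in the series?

Using S = n/2 × [2a + (n-1)d]
1102 = n/2 × [2(10) + (n-1)(2)]
1102 = n/2 × [20 + 2n - 2]
2204 = n × [18 + 2n]
2n² + (18)n - 2204 = 0
Discriminant: Δ = (18)² - 4(2)(-2204) = 324 + 17632 = 17956
√Δ = 134
n = [-(18) + √Δ] / (2·2) = (-18 + 134) / 4 = 116 / 4 = 29
(The negative root is discarded since n must be a positive integer.)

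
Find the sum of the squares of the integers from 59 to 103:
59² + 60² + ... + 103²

Use ∑_{k=1}^{n} k² = n(n+1)(2n+1)/6, then subtract the first 58 terms.
∑_{k=1}^{103} k² = 103×104×207/6 = 369564
∑_{k=1}^{58} k² = 58×59×117/6 = 66729
∑_{k=59}^{103} k² = 369564 - 66729 = 302835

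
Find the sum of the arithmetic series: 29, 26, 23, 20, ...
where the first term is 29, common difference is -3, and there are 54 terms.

Sₙ = n/2 × (first + last)
Last term = a + (n-1)d = 29 + (54-1)×(-3) = -130
S_54 = 54/2 × (29 + (-130))
S_54 = 54/2 × (-101) = -2727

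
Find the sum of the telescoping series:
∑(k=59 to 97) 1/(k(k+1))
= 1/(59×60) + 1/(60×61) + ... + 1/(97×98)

Partial fractions: 1/(k(k+1)) = 1/k - 1/(k+1)
The series telescopes:
= (1/59 - 1/60) + (1/60 - 1/61) + ... + (1/97 - 1/98)
= 1/59 - 1/98
= 39/5782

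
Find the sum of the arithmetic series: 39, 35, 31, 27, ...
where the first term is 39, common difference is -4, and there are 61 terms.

Sₙ = n/2 × (first + last)
Last term = a + (n-1)d = 39 + (61-1)×(-4) = -201
S_61 = 61/2 × (39 + (-201))
S_61 = 61/2 × (-162) = -4941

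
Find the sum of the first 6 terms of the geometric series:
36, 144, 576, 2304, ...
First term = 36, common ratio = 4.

Sₙ = a(1 - rⁿ) / (1 - r)
S_6 = 36(1 - 4^6) / (1 - 4)
S_6 = 36(1 - 4096) / (-3)
S_6 = 49140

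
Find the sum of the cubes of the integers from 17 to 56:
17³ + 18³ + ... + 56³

Use ∑_{k=1}^{n} k³ = [n(n+1)/2]², then subtract the first 16 terms.
∑_{k=1}^{56} k³ = [56×57/2]² = 1596² = 2547216
∑_{k=1}^{16} k³ = [16×17/2]² = 136² = 18496
∑_{k=17}^{56} k³ = 2547216 - 18496 = 2528720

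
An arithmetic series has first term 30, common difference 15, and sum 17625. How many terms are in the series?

Using S = n/2 × [2a + (n-1)d]
17625 = n/2 × [2(30) + (n-1)(15)]
17625 = n/2 × [60 + 15n - 15]
35250 = n × [45 + 15n]
15n² + (45)n - 35250 = 0
Discriminant: Δ = (45)² - 4(15)(-35250) = 2025 + 2115000 = 2117025
√Δ = 1455
n = [-(45) + √Δ] / (2·15) = (-45 + 1455) / 30 = 1410 / 30 = 47
(The negative root is discarded since n must be a positive integer.)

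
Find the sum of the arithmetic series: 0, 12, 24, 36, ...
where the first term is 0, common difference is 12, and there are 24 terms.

Sₙ = n/2 × (first + last)
Last term = a + (n-1)d = 0 + (24-1)×12 = 276
S_24 = 24/2 × (0 + 276)
S_24 = 24/2 × 276 = 3312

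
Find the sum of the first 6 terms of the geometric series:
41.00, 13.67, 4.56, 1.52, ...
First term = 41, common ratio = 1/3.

Sₙ = a(1 - rⁿ) / (1 - r)
S_6 = 41(1 - (1/3)^6) / (1 - (1/3))
S_6 = 41(1 - (1/729)) / (2/3)
S_6 = 14924/243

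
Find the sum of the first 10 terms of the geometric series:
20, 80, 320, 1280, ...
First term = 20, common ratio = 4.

Sₙ = a(1 - rⁿ) / (1 - r)
S_10 = 20(1 - 4^10) / (1 - 4)
S_10 = 20(1 - 1048576) / (-3)
S_10 = 6990500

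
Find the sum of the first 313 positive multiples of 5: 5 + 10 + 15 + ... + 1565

Factor out 5: = 5(1 + 2 + ... + 313) = 5 × n(n+1)/2
= 5 × 313×314/2
= 5 × 49141
= 245705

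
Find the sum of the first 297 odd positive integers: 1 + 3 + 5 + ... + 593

Sum of first n odd numbers = n²
= 297²
= 88209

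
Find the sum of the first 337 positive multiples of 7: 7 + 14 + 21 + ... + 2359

Factor out 7: = 7(1 + 2 + ... + 337) = 7 × n(n+1)/2
= 7 × 337×338/2
= 7 × 56953
= 398671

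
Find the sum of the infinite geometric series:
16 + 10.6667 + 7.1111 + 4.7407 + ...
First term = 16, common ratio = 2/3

For |r| < 1, S = a / (1 - r)
S = 16 / (1 - (2/3))
S = 16 / (1/3)
S = 48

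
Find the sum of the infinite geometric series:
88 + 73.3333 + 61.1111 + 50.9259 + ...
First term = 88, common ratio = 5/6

For |r| < 1, S = a / (1 - r)
S = 88 / (1 - (5/6))
S = 88 / (1/6)
S = 528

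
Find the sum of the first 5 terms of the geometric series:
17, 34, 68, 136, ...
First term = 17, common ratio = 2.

Sₙ = a(1 - rⁿ) / (1 - r)
S_5 = 17(1 - 2^5) / (1 - 2)
S_5 = 17(1 - 32) / (-1)
S_5 = 527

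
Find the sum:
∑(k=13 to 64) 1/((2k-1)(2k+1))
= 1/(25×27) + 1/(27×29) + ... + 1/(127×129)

Partial fractions: 1/((2k-1)(2k+1)) = (1/2)[1/(2k-1) - 1/(2k+1)]
The series telescopes:
= (1/2)[1/25 - 1/129]
= 52/3225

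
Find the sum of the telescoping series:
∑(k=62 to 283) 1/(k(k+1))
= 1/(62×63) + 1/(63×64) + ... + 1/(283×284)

Partial fractions: 1/(k(k+1)) = 1/k - 1/(k+1)
The series telescopes:
= (1/62 - 1/63) + (1/63 - 1/64) + ... + (1/283 - 1/284)
= 1/62 - 1/284
= 111/8804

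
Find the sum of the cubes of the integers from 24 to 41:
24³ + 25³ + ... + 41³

Use ∑_{k=1}^{n} k³ = [n(n+1)/2]², then subtract the first 23 terms.
∑_{k=1}^{41} k³ = [41×42/2]² = 861² = 741321
∑_{k=1}^{23} k³ = [23×24/2]² = 276² = 76176
∑_{k=24}^{41} k³ = 741321 - 76176 = 665145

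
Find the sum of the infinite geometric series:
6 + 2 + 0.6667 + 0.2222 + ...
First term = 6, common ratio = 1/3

For |r| < 1, S = a / (1 - r)
S = 6 / (1 - (1/3))
S = 6 / (2/3)
S = 9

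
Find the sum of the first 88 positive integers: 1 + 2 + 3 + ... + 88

Formula: ∑k = n(n+1)/2
= 88×89/2
= 7832/2
= 3916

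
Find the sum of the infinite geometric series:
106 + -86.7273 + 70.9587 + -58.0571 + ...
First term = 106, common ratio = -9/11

For |r| < 1, S = a / (1 - r)
S = 106 / (1 - (-9/11))
S = 106 / (20/11)
S = 583/10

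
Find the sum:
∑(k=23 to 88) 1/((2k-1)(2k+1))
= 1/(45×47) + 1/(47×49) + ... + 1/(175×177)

Partial fractions: 1/((2k-1)(2k+1)) = (1/2)[1/(2k-1) - 1/(2k+1)]
The series telescopes:
= (1/2)[1/45 - 1/177]
= 22/2655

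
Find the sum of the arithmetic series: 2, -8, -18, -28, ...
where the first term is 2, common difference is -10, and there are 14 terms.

Sₙ = n/2 × (first + last)
Last term = a + (n-1)d = 2 + (14-1)×(-10) = -128
S_14 = 14/2 × (2 + (-128))
S_14 = 14/2 × (-126) = -882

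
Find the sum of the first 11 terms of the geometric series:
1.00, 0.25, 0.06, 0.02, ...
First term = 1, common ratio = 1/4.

Sₙ = a(1 - rⁿ) / (1 - r)
S_11 = 1(1 - (1/4)^11) / (1 - (1/4))
S_11 = 1(1 - (1/4194304)) / (3/4)
S_11 = 1398101/1048576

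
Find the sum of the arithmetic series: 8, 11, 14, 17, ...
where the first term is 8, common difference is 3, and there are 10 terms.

Sₙ = n/2 × (first + last)
Last term = a + (n-1)d = 8 + (10-1)×3 = 35
S_10 = 10/2 × (8 + 35)
S_10 = 10/2 × 43 = 215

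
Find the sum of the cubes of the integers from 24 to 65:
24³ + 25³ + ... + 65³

Use ∑_{k=1}^{n} k³ = [n(n+1)/2]², then subtract the first 23 terms.
∑_{k=1}^{65} k³ = [65×66/2]² = 2145² = 4601025
∑_{k=1}^{23} k³ = [23×24/2]² = 276² = 76176
∑_{k=24}^{65} k³ = 4601025 - 76176 = 4524849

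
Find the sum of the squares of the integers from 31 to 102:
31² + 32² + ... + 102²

Use ∑_{k=1}^{n} k² = n(n+1)(2n+1)/6, then subtract the first 30 terms.
∑_{k=1}^{102} k² = 102×103×205/6 = 358955
∑_{k=1}^{30} k² = 30×31×61/6 = 9455
∑_{k=31}^{102} k² = 358955 - 9455 = 349500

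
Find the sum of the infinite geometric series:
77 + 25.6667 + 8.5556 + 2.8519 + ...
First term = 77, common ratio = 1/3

For |r| < 1, S = a / (1 - r)
S = 77 / (1 - (1/3))
S = 77 / (2/3)
S = 231/2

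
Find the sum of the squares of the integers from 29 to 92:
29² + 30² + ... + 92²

Use ∑_{k=1}^{n} k² = n(n+1)(2n+1)/6, then subtract the first 28 terms.
∑_{k=1}^{92} k² = 92×93×185/6 = 263810
∑_{k=1}^{28} k² = 28×29×57/6 = 7714
∑_{k=29}^{92} k² = 263810 - 7714 = 256096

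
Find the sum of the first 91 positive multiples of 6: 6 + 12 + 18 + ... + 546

Factor out 6: = 6(1 + 2 + ... + 91) = 6 × n(n+1)/2
= 6 × 91×92/2
= 6 × 4186
= 25116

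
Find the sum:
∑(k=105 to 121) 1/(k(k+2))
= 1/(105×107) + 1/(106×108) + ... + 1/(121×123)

Partial fractions: 1/(k(k+2)) = (1/2)[1/k - 1/(k+2)]
Telescoping leaves the first two and last two terms:
= (1/2)[1/105 + 1/106 - 1/122 - 1/123]
= 6103/4639355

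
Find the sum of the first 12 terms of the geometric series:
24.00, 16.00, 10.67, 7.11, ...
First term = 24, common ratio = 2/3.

Sₙ = a(1 - rⁿ) / (1 - r)
S_12 = 24(1 - (2/3)^12) / (1 - (2/3))
S_12 = 24(1 - (4096/531441)) / (1/3)
S_12 = 4218760/59049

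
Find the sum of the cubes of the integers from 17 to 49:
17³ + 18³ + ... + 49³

Use ∑_{k=1}^{n} k³ = [n(n+1)/2]², then subtract the first 16 terms.
∑_{k=1}^{49} k³ = [49×50/2]² = 1225² = 1500625
∑_{k=1}^{16} k³ = [16×17/2]² = 136² = 18496
∑_{k=17}^{49} k³ = 1500625 - 18496 = 1482129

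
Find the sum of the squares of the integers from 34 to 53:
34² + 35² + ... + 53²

Use ∑_{k=1}^{n} k² = n(n+1)(2n+1)/6, then subtract the first 33 terms.
∑_{k=1}^{53} k² = 53×54×107/6 = 51039
∑_{k=1}^{33} k² = 33×34×67/6 = 12529
∑_{k=34}^{53} k² = 51039 - 12529 = 38510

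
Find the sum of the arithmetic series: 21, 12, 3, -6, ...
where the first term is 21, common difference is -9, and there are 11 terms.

Sₙ = n/2 × (first + last)
Last term = a + (n-1)d = 21 + (11-1)×(-9) = -69
S_11 = 11/2 × (21 + (-69))
S_11 = 11/2 × (-48) = -264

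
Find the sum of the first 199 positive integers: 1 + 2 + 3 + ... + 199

Formula: ∑k = n(n+1)/2
= 199×200/2
= 39800/2
= 19900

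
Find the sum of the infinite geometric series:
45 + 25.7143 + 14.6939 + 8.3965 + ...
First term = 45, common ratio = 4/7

For |r| < 1, S = a / (1 - r)
S = 45 / (1 - (4/7))
S = 45 / (3/7)
S = 105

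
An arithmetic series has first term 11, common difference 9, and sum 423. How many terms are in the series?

Using S = n/2 × [2a + (n-1)d]
423 = n/2 × [2(11) + (n-1)(9)]
423 = n/2 × [22 + 9n - 9]
846 = n × [13 + 9n]
9n² + (13)n - 846 = 0
Discriminant: Δ = (13)² - 4(9)(-846) = 169 + 30456 = 30625
√Δ = 175
n = [-(13) + √Δ] / (2·9) = (-13 + 175) / 18 = 162 / 18 = 9
(The negative root is discarded since n must be a positive integer.)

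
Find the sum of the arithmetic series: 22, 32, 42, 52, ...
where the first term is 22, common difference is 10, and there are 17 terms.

Sₙ = n/2 × (first + last)
Last term = a + (n-1)d = 22 + (17-1)×10 = 182
S_17 = 17/2 × (22 + 182)
S_17 = 17/2 × 204 = 1734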